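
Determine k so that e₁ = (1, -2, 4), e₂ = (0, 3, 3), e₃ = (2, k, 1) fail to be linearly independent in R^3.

Dependence holds iff the 3×3 matrix [e₁ e₂ e₃] is singular.
Expanding, det = -3*k - 33.
Setting this to zero gives k = -11.

k = -11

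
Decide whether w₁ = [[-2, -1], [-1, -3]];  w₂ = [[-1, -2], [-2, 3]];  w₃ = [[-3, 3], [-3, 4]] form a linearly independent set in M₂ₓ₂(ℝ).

Take coordinates with respect to the standard basis {E₁₁, E₁₂, E₂₁, E₂₂}.
Row-reduce the matrix whose columns are w₁, w₂, w₃.
The reduction yields 3 nonzero rows, so the rank is 3.
Since rank = 3 (the number of vectors), the set is linearly independent.

linearly independent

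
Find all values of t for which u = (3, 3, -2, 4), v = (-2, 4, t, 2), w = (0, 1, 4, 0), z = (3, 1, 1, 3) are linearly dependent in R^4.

Place the vectors as rows of a 4×4 matrix; dependence ⇔ determinant zero.
The determinant works out to 3*t + 78.
This vanishes exactly when t = -26.

t = -26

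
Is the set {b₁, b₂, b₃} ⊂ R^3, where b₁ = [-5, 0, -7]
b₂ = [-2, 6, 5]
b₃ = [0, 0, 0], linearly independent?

linearly dependent

One of the vectors is the zero vector, so the set is linearly dependent.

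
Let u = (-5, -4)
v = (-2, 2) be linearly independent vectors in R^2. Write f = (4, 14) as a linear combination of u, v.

f = -2u + 3v

Since u, v are independent, the coefficients expressing f are uniquely determined by a linear system.
Row-reducing the augmented matrix gives the unique coefficients (a₁, a₂) = (-2, 3).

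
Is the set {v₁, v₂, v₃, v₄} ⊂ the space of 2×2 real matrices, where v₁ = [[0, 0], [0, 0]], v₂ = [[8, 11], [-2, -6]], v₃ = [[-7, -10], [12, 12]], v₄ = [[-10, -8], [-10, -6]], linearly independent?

Take coordinates with respect to the standard basis {E₁₁, E₁₂, E₂₁, E₂₂}.
One of the vectors is the zero vector, so the set is linearly dependent.

linearly dependent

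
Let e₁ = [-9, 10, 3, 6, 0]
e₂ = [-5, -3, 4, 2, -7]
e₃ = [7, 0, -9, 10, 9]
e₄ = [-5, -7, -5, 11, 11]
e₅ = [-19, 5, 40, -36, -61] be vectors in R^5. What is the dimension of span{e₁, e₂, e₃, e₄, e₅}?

Apply Gaussian elimination to the matrix whose rows are e₁, e₂, e₃, e₄, e₅.
There are 4 pivot columns, so rank = 4.

dim = 4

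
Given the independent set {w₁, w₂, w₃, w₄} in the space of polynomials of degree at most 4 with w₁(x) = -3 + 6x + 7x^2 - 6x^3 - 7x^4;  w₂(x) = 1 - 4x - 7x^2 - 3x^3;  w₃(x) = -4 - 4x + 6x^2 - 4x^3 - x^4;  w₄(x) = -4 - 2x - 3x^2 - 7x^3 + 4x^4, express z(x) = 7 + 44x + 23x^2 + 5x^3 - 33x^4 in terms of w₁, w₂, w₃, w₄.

Work in coordinates with respect to the standard basis {1, x, …, x^4}.
Write z = α₁w₁ + … + α₄w₄ and equate components.
Back-substitution yields (α₁, …, α₄) = (4, -1, -3, -2).

z = 4w₁ - w₂ - 3w₃ - 2w₄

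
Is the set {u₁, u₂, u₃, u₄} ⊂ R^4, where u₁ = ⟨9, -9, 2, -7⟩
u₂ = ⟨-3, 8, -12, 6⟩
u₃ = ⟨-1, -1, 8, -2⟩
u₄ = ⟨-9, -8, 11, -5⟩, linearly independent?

Place the vectors as rows of a 4×4 matrix and reduce to echelon form.
The reduction yields 4 nonzero rows, so the rank is 4.
Since rank = 4 (the number of vectors), the set is linearly independent.

linearly independent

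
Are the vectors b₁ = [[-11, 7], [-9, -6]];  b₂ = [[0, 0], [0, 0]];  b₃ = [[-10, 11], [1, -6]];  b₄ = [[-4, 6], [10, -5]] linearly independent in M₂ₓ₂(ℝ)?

Take coordinates with respect to the standard basis {E₁₁, E₁₂, E₂₁, E₂₂}.
One of the vectors is the zero vector, so the set is linearly dependent.

linearly dependent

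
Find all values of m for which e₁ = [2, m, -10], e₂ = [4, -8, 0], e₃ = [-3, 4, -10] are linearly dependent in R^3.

m = -6

Place the vectors as rows of a 3×3 matrix; dependence ⇔ determinant zero.
Expanding, det = 40*m + 240.
Setting this to zero gives m = -6.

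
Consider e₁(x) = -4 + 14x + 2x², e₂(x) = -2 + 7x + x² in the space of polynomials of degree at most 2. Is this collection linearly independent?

linearly dependent

Take coordinates with respect to the standard basis {1, x, x²}.
One vector is a scalar multiple of another, so the set is dependent.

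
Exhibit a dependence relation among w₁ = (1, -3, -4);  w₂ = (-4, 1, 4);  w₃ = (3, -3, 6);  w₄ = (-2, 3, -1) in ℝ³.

w₁ + w₃ + 2w₄ = 0

Solve the homogeneous system with w₁, w₂, w₃, w₄ as columns by row-reducing the coefficient matrix.
A generator of the null space is (1, 0, 1, 2).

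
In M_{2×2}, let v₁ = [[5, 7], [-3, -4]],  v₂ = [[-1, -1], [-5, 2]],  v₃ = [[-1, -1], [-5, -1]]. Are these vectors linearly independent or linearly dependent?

linearly independent

Write each element as a coordinate vector in ℝ⁴ using {E₁₁, E₁₂, E₂₁, E₂₂}.
Place the vectors as rows of a 3×4 matrix and reduce to echelon form.
The reduction yields 3 nonzero rows, so the rank is 3.
Since rank = 3 (the number of vectors), the set is linearly independent.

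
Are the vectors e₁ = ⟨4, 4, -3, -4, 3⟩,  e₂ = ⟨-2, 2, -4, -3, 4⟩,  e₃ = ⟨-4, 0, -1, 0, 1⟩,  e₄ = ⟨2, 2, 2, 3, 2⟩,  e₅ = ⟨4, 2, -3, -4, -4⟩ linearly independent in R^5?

linearly independent

Place the vectors as rows of a 5×5 matrix and reduce to echelon form.
The reduction yields 5 nonzero rows, so the rank is 5.
Since rank = 5 (the number of vectors), the set is linearly independent.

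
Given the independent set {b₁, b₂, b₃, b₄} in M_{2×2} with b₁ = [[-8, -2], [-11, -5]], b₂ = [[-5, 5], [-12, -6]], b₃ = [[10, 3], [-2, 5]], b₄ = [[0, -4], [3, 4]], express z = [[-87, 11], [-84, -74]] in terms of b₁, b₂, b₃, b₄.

z = 4b₁ + 3b₂ - 4b₃ - 4b₄

Identify each element with its coordinate vector in ℝ⁴ via {E₁₁, E₁₂, E₂₁, E₂₂}.
Set up the augmented matrix [b₁ | b₂ | b₃ | b₄ | z] and row-reduce.
Back-substitution yields (α₁, …, α₄) = (4, 3, -4, -4).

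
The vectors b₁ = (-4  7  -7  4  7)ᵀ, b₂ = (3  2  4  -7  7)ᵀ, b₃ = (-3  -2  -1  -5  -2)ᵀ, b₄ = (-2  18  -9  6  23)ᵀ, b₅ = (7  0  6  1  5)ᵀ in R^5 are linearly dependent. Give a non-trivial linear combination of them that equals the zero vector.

Solve the homogeneous system with b₁, b₂, b₃, b₄, b₅ as columns by row-reducing the coefficient matrix.
The free variable yields coefficients (2, 1, -1, -1, 0) (any nonzero multiple also works).

2b₁ + b₂ - b₃ - b₄ = 0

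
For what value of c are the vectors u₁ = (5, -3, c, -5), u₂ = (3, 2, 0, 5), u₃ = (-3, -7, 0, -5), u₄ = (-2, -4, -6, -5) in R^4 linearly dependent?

c = -48

The vectors are dependent exactly when the determinant of the matrix with rows u₁, u₂, u₃, u₄ vanishes.
The determinant works out to 25*c + 1200.
This vanishes exactly when c = -48.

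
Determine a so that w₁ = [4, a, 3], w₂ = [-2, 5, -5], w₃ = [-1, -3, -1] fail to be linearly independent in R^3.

Dependence holds iff the 3×3 matrix [w₁ w₂ w₃] is singular.
Cofactor expansion gives det = 3*a - 47.
Solving 3*a - 47 = 0 yields a = 47/3.

a = 47/3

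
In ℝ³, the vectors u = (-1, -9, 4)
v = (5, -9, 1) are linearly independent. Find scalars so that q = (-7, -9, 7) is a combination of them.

q = 2u - v

Set up the augmented matrix [u | v | q] and row-reduce.
Back-substitution yields (α₁, α₂) = (2, -1).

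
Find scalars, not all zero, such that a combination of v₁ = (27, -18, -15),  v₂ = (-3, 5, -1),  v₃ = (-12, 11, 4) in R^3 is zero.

v₁ - 3v₂ + 3v₃ = 0

Row-reduce the matrix with v₁, v₂, v₃ as columns; the null space gives the coefficients.
A generator of the null space is (1, -3, 3).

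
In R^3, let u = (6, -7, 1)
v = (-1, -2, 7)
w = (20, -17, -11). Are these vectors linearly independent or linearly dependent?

linearly dependent

Row-reduce the matrix whose columns are u, v, w.
The reduction yields 2 nonzero rows, so the rank is 2.
Since rank 2 < 3, the set is linearly dependent.
Indeed 3u - 2v - w = 0.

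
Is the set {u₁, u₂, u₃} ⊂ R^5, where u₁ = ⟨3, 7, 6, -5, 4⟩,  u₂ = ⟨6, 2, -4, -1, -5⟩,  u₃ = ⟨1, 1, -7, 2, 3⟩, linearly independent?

Place the vectors as rows of a 3×5 matrix and reduce to echelon form.
The reduction yields 3 nonzero rows, so the rank is 3.
Since rank = 3 (the number of vectors), the set is linearly independent.

linearly independent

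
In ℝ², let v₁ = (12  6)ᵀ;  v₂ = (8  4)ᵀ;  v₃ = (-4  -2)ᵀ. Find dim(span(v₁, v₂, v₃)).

dim = 1

Apply Gaussian elimination to the matrix whose rows are v₁, v₂, v₃.
The echelon form has 1 nonzero row, so the rank is 1.
(With 3 elements in a 2-dimensional space the rank is at most 2.)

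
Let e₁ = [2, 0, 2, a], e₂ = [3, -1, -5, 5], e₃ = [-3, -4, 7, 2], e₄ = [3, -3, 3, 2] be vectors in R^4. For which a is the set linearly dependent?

a = -19/9

Place the vectors as rows of a 4×4 matrix; dependence ⇔ determinant zero.
The determinant works out to 108*a + 228.
Setting this to zero gives a = -19/9.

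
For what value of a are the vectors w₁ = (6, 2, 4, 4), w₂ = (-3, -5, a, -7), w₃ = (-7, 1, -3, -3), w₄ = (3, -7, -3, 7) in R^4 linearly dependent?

a = -11/3

Place the vectors as rows of a 4×4 matrix; dependence ⇔ determinant zero.
Expanding, det = -180*a - 660.
Solving -180*a - 660 = 0 yields a = -11/3.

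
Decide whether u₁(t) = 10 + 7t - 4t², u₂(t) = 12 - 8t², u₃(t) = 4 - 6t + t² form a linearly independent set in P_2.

linearly independent

Write each element as a coordinate vector in ℝ³ using {1, t, t²}.
Place the vectors as rows of a 3×3 matrix and reduce to echelon form.
The reduction yields 3 nonzero rows, so the rank is 3.
Since rank = 3 (the number of vectors), the set is linearly independent.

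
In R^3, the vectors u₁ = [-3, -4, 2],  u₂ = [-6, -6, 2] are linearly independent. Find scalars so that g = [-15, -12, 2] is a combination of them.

g = -3u₁ + 4u₂

Solve the system with u₁, u₂ as columns and g as the right-hand side.
Row-reducing the augmented matrix gives the unique coefficients (α₁, α₂) = (-3, 4).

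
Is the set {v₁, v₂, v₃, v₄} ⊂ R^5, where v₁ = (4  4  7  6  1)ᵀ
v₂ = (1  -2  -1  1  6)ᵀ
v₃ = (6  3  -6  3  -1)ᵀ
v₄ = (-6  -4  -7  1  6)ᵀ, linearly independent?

Row-reduce the matrix whose columns are v₁, v₂, v₃, v₄.
The reduction yields 4 nonzero rows, so the rank is 4.
Since rank = 4 (the number of vectors), the set is linearly independent.

linearly independent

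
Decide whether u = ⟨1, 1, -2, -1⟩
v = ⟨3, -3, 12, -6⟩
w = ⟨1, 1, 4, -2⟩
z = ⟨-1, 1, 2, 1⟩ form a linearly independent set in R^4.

Place the vectors as rows of a 4×4 matrix and reduce to echelon form.
The reduction yields 3 nonzero rows, so the rank is 3.
Since rank 3 < 4, the set is linearly dependent.

linearly dependent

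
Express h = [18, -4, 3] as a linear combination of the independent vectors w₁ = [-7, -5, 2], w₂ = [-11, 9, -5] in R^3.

h = -w₁ - w₂

Write h = a₁w₁ + a₂w₂ and equate components.
Back-substitution yields (a₁, a₂) = (-1, -1).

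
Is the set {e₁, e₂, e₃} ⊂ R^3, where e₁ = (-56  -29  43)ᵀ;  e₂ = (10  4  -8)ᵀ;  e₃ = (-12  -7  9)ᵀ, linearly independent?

linearly dependent

Form the 3×3 matrix with these as columns; its determinant is 0.
A zero determinant means the columns are linearly dependent.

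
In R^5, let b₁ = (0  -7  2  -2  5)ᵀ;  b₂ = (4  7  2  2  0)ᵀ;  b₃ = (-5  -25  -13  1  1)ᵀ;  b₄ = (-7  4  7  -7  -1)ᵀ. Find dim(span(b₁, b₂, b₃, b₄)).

Put the 5×4 matrix [b₁|b₂|b₃|b₄] into echelon form.
Exactly 3 pivots survive; hence the rank is 3.

3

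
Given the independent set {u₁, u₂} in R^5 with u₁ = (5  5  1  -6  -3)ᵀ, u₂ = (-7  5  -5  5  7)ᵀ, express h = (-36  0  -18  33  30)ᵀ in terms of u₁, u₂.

Set up the augmented matrix [u₁ | u₂ | h] and row-reduce.
The system has the unique solution (c₁, c₂) = (-3, 3).

h = -3u₁ + 3u₂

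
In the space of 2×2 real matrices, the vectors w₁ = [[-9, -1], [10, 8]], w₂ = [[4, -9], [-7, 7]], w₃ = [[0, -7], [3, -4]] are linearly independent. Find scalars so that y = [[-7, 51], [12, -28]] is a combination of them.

Identify each element with its coordinate vector in ℝ⁴ via {E₁₁, E₁₂, E₂₁, E₂₂}.
Solve the system with w₁, w₂, w₃ as columns and y as the right-hand side.
The system has the unique solution (α₁, α₂, α₃) = (-1, -4, -2).

y = -w₁ - 4w₂ - 2w₃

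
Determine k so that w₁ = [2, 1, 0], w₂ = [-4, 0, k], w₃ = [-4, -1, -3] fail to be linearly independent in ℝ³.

The vectors are dependent exactly when the determinant of the matrix with rows w₁, w₂, w₃ vanishes.
The determinant works out to -2*k - 12.
This vanishes exactly when k = -6.

k = -6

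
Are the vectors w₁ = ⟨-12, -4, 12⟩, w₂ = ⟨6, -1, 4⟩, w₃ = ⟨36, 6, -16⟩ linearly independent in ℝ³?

The matrix [w₁|w₂|w₃] has determinant 0.
A zero determinant means the columns are linearly dependent.
Indeed 2w₁ - 2w₂ + w₃ = 0.

linearly dependent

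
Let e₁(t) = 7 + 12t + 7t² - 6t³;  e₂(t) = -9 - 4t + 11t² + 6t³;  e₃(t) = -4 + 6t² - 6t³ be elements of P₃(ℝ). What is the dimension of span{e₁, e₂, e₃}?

3

Represent each element by its coordinate vector in ℝ⁴.
Row-reduce the 3×4 matrix with these as rows.
There are 3 pivot columns, so rank = 3.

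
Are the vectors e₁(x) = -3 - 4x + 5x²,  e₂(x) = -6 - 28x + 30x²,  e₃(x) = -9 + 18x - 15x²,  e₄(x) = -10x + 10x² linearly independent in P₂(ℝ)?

Write each element as a coordinate vector in ℝ³ using {1, x, x²}.
There are 4 vectors in a 3-dimensional space, so they cannot be linearly independent.

linearly dependent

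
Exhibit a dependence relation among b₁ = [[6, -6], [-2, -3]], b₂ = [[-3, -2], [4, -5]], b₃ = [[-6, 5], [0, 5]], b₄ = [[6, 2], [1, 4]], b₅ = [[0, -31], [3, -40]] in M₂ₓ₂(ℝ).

Take coordinates with respect to {E₁₁, E₁₂, E₂₁, E₂₂}.
Write the vectors as columns of a matrix and find a nonzero vector in its null space.
The free variable yields coefficients (1, 2, -3, -3, -1) (any nonzero multiple also works).

b₁ + 2b₂ - 3b₃ - 3b₄ - b₅ = 0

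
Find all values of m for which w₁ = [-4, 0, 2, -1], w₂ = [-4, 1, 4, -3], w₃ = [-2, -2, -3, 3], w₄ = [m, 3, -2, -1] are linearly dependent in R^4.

Dependence holds iff the 4×4 matrix [w₁ w₂ w₃ w₄] is singular.
Expanding, det = 16 - m.
Setting this to zero gives m = 16.

m = 16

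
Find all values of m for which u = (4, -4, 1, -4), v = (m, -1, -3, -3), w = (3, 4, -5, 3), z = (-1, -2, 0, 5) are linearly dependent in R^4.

m = 22/3

The vectors are dependent exactly when the determinant of the matrix with rows u, v, w, z vanishes.
Expanding, det = 836 - 114*m.
Solving 836 - 114*m = 0 yields m = 22/3.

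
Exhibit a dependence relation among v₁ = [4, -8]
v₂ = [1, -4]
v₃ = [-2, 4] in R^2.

v₁ + 2v₃ = 0

Set up α₁v₁ + … + α₃v₃ = 0 and solve the homogeneous system.
The free variable yields coefficients (1, 0, 2) (any nonzero multiple also works).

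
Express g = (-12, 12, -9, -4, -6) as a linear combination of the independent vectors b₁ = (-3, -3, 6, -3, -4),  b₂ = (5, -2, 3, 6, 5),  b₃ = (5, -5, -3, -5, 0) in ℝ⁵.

Solve the system with b₁, b₂, b₃ as columns and g as the right-hand side.
Row-reducing the augmented matrix gives the unique coefficients (a₁, a₂, a₃) = (-1, -2, -1).

g = -b₁ - 2b₂ - b₃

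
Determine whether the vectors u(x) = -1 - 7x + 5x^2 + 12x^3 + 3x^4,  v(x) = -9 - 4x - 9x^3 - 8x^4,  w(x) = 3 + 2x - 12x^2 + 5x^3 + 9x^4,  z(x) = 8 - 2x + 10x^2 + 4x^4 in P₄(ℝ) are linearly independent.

linearly independent

Take coordinates with respect to the standard basis {1, x, …, x^4}.
Place the vectors as rows of a 4×5 matrix and reduce to echelon form.
The reduction yields 4 nonzero rows, so the rank is 4.
Since rank = 4 (the number of vectors), the set is linearly independent.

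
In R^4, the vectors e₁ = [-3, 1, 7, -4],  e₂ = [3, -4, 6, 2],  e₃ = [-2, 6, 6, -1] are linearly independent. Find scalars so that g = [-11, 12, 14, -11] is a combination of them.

g = 2e₁ - e₂ + e₃

Solve the system with e₁, e₂, e₃ as columns and g as the right-hand side.
Row-reducing the augmented matrix gives the unique coefficients (α₁, α₂, α₃) = (2, -1, 1).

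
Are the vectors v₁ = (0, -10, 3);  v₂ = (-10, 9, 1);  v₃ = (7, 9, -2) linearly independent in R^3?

linearly independent

The matrix [v₁|v₂|v₃] has determinant -329.
A nonzero determinant means the columns are linearly independent.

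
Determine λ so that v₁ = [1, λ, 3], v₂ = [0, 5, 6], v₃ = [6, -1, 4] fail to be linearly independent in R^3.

λ = 16/9

Dependence holds iff the 3×3 matrix [v₁ v₂ v₃] is singular.
The determinant works out to 36*λ - 64.
This vanishes exactly when λ = 16/9.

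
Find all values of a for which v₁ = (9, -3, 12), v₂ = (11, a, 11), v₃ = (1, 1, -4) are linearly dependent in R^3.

The set is linearly dependent precisely when det[v₁; v₂; v₃] = 0.
The determinant works out to -48*a - 132.
Solving -48*a - 132 = 0 yields a = -11/4.

a = -11/4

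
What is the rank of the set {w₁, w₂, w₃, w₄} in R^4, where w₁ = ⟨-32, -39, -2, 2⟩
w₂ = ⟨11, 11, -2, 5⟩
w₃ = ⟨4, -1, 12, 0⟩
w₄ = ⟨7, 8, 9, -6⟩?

Row-reduce the 4×4 matrix with these as rows.
Exactly 3 pivots survive; hence the rank is 3.

rank 3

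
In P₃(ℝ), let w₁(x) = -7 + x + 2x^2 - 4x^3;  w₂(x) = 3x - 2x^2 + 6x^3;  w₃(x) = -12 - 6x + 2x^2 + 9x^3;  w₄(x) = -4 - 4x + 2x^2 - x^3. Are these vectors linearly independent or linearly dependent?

Take coordinates with respect to the standard basis {1, x, …, x^3}.
The matrix [w₁|w₂|w₃|w₄] has determinant 0.
A zero determinant means the columns are linearly dependent.
Indeed 2w₂ - w₃ + 3w₄ = 0.

linearly dependent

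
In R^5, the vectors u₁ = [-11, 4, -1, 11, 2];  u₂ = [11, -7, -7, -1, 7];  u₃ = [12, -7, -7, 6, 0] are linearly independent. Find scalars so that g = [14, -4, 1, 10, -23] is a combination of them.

Write g = α₁u₁ + … + α₃u₃ and equate components.
The system has the unique solution (α₁, α₂, α₃) = (-1, -3, 3).

g = -u₁ - 3u₂ + 3u₃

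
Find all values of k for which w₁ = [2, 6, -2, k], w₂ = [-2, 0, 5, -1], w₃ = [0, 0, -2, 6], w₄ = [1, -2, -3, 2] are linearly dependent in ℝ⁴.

k = -8

The vectors are dependent exactly when the determinant of the matrix with rows w₁, w₂, w₃, w₄ vanishes.
Expanding, det = -8*k - 64.
Setting this to zero gives k = -8.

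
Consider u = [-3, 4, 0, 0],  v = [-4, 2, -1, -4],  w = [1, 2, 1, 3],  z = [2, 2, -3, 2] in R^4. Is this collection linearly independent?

The matrix [u|v|w|z] has determinant -44.
A nonzero determinant means the columns are linearly independent.

linearly independent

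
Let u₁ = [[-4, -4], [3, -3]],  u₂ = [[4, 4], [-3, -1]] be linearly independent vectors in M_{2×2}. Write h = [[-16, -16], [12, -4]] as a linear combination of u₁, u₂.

Work in coordinates with respect to the standard basis {E₁₁, E₁₂, E₂₁, E₂₂}.
Write h = a₁u₁ + a₂u₂ and equate components.
The system has the unique solution (a₁, a₂) = (2, -2).

h = 2u₁ - 2u₂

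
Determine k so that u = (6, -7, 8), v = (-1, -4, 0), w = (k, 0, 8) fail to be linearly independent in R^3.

The set is linearly dependent precisely when det[u; v; w] = 0.
Cofactor expansion gives det = 32*k - 248.
Setting this to zero gives k = 31/4.

k = 31/4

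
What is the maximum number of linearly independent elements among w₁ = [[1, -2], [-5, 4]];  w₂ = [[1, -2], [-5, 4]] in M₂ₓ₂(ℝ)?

Represent each element by its coordinate vector in ℝ⁴.
Form the matrix with w₁, w₂ as columns and reduce.
Exactly 1 pivot survives; hence the rank is 1.

1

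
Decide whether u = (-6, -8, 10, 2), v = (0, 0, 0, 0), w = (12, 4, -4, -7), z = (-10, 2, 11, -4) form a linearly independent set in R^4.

linearly dependent

One of the vectors is the zero vector, so the set is linearly dependent.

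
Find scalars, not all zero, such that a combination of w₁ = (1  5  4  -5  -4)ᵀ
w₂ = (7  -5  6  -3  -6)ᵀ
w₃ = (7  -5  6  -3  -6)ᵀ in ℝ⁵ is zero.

Set up α₁w₁ + … + α₃w₃ = 0 and solve the homogeneous system.
The free variable yields coefficients (0, 1, -1) (any nonzero multiple also works).

w₂ - w₃ = 0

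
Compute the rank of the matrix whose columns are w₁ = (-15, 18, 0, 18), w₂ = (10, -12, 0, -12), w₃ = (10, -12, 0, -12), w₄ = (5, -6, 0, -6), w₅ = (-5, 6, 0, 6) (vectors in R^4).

Row-reduce the 5×4 matrix with these as rows.
There is 1 pivot column, so rank = 1.
(With 5 elements in a 4-dimensional space the rank is at most 4.)

1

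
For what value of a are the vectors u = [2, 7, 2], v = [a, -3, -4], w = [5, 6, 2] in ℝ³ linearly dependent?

a = -37

Place the vectors as rows of a 3×3 matrix; dependence ⇔ determinant zero.
Expanding, det = -2*a - 74.
Setting this to zero gives a = -37.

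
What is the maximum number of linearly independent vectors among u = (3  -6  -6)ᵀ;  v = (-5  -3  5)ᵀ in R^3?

Row-reduce the 2×3 matrix with these as rows.
Exactly 2 pivots survive; hence the rank is 2.

2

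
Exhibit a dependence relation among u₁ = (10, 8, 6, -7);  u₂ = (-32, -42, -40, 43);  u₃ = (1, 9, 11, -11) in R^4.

Set up α₁u₁ + … + α₃u₃ = 0 and solve the homogeneous system.
A generator of the null space is (3, 1, 2).

3u₁ + u₂ + 2u₃ = 0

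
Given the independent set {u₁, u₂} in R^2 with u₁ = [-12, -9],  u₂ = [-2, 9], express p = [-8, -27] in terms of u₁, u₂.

Set up the augmented matrix [u₁ | u₂ | p] and row-reduce.
The system has the unique solution (a₁, a₂) = (1, -2).

p = u₁ - 2u₂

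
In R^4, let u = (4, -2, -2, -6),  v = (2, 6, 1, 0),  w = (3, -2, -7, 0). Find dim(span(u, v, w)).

Row-reduce the 3×4 matrix with these as rows.
Exactly 3 pivots survive; hence the rank is 3.

3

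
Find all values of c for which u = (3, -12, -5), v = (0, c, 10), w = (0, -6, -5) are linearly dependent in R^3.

c = 12

Dependence holds iff the 3×3 matrix [u v w] is singular.
Expanding, det = 180 - 15*c.
This vanishes exactly when c = 12.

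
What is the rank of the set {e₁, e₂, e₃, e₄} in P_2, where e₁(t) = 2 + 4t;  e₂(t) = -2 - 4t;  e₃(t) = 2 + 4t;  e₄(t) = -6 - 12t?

rank 1

Pass to coordinate vectors with respect to the basis {1, t, t^2}.
Apply Gaussian elimination to the matrix whose rows are e₁, e₂, e₃, e₄.
There is 1 pivot column, so rank = 1.
(With 4 elements in a 3-dimensional space the rank is at most 3.)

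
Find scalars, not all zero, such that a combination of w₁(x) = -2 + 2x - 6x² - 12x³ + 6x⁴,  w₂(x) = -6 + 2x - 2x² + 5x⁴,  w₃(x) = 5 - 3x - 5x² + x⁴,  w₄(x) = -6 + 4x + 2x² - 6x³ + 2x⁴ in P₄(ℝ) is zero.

Take coordinates with respect to {1, x, …, x⁴}.
Solve the homogeneous system with w₁, w₂, w₃, w₄ as columns by row-reducing the coefficient matrix.
A generator of the null space is (1, 0, -2, -2).

w₁ - 2w₃ - 2w₄ = 0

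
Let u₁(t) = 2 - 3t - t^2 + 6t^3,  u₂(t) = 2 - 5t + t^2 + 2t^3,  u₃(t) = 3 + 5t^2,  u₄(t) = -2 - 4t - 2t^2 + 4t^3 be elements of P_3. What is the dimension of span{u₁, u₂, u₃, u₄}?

4

Represent each element by its coordinate vector in ℝ⁴.
Form the matrix with u₁, u₂, u₃, u₄ as columns and reduce.
Reduction leaves 4 leading entries, giving rank 4.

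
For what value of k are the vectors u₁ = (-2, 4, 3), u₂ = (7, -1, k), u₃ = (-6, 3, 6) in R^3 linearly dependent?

k = -37/6

Dependence holds iff the 3×3 matrix [u₁ u₂ u₃] is singular.
Expanding, det = -18*k - 111.
This vanishes exactly when k = -37/6.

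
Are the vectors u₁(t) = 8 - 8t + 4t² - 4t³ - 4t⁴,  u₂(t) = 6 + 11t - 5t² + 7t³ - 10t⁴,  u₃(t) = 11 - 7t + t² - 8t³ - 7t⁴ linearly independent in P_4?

linearly independent

Take coordinates with respect to the standard basis {1, t, …, t⁴}.
Place the vectors as rows of a 3×5 matrix and reduce to echelon form.
The reduction yields 3 nonzero rows, so the rank is 3.
Since rank = 3 (the number of vectors), the set is linearly independent.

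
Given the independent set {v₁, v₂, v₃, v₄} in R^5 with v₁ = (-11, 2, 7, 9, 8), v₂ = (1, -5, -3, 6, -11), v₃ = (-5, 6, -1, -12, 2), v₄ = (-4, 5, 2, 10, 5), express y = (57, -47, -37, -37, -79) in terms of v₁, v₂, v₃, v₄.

Write y = c₁v₁ + … + c₄v₄ and equate components.
Row-reducing the augmented matrix gives the unique coefficients (c₁, …, c₄) = (-3, 3, -1, -4).

y = -3v₁ + 3v₂ - v₃ - 4v₄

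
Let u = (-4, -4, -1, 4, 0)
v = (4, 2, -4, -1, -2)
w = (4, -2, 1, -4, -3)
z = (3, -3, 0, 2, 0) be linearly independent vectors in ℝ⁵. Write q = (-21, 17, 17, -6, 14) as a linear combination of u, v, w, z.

q = -3u - 4v - 2w - 3z

Write q = a₁u + … + a₄z and equate components.
Back-substitution yields (a₁, …, a₄) = (-3, -4, -2, -3).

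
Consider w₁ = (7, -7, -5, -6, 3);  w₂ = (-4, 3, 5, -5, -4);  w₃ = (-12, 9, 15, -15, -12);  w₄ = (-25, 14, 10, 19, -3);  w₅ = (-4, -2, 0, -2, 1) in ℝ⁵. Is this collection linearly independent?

linearly dependent

One vector is a scalar multiple of another, so the set is dependent.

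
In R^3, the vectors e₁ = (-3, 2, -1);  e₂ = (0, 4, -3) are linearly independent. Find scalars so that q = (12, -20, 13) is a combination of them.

q = -4e₁ - 3e₂

Set up the augmented matrix [e₁ | e₂ | q] and row-reduce.
Row-reducing the augmented matrix gives the unique coefficients (α₁, α₂) = (-4, -3).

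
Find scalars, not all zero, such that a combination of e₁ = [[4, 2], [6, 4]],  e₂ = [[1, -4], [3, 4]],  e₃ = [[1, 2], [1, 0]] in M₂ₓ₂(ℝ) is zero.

e₁ - e₂ - 3e₃ = 0

Pass to coordinate vectors relative to the basis {E₁₁, E₁₂, E₂₁, E₂₂}.
Solve the homogeneous system with e₁, e₂, e₃ as columns by row-reducing the coefficient matrix.
A generator of the null space is (1, -1, -3).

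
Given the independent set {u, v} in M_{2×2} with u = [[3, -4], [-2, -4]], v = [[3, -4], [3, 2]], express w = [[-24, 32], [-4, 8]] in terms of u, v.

Work in coordinates with respect to the standard basis {E₁₁, E₁₂, E₂₁, E₂₂}.
Set up the augmented matrix [u | v | w] and row-reduce.
The system has the unique solution (a₁, a₂) = (-4, -4).

w = -4u - 4v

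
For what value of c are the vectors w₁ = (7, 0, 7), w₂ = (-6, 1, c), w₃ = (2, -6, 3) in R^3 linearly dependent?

The vectors are dependent exactly when the determinant of the matrix with rows w₁, w₂, w₃ vanishes.
Cofactor expansion gives det = 42*c + 259.
Solving 42*c + 259 = 0 yields c = -37/6.

c = -37/6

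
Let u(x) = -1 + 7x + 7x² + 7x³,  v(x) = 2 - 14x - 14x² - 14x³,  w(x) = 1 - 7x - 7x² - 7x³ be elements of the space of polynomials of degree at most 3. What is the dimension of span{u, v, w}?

dim = 1

Use coordinates relative to {1, x, …, x³}.
Row-reduce the 3×4 matrix with these as rows.
Exactly 1 pivot survives; hence the rank is 1.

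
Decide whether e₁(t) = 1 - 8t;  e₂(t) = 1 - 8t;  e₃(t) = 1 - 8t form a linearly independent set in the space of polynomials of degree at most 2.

linearly dependent

Write each element as a coordinate vector in ℝ³ using {1, t, t^2}.
Two of the vectors are equal, giving an immediate dependence.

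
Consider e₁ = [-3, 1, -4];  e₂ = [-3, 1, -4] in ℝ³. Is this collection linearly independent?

linearly dependent

Two of the vectors are equal, giving an immediate dependence.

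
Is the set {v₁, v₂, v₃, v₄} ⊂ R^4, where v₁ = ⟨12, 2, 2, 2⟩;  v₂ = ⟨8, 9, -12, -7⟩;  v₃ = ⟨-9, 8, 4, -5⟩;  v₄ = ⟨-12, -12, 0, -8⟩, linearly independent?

linearly independent

The matrix [v₁|v₂|v₃|v₄] has determinant -24512.
A nonzero determinant means the columns are linearly independent.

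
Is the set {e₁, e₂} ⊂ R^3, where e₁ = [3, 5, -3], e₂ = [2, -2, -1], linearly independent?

linearly independent

Row-reduce the matrix whose columns are e₁, e₂.
The reduction yields 2 nonzero rows, so the rank is 2.
Since rank = 2 (the number of vectors), the set is linearly independent.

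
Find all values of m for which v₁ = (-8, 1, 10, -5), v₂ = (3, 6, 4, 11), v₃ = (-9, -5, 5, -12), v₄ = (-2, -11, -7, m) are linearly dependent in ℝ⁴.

m = -9

The vectors are dependent exactly when the determinant of the matrix with rows v₁, v₂, v₃, v₄ vanishes.
The determinant works out to -61*m - 549.
Solving -61*m - 549 = 0 yields m = -9.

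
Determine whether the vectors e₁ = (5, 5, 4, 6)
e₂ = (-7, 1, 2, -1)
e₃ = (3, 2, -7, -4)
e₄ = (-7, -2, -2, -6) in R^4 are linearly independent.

linearly independent

Row-reduce the matrix whose columns are e₁, e₂, e₃, e₄.
The reduction yields 4 nonzero rows, so the rank is 4.
Since rank = 4 (the number of vectors), the set is linearly independent.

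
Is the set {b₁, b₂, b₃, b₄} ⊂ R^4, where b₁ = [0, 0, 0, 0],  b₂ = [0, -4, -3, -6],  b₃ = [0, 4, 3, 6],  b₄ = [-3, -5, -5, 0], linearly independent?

One of the vectors is the zero vector, so the set is linearly dependent.

linearly dependent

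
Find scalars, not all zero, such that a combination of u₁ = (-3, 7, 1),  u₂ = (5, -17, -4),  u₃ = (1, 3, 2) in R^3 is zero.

Solve the homogeneous system with u₁, u₂, u₃ as columns by row-reducing the coefficient matrix.
One solution (up to scaling) is (2, 1, 1).

2u₁ + u₂ + u₃ = 0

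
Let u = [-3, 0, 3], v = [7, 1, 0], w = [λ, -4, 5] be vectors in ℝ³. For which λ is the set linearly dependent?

Dependence holds iff the 3×3 matrix [u v w] is singular.
The determinant works out to -3*λ - 99.
Setting this to zero gives λ = -33.

λ = -33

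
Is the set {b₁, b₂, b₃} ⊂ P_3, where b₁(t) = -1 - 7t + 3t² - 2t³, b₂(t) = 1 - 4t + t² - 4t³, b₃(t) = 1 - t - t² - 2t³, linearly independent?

Take coordinates with respect to the standard basis {1, t, …, t³}.
Row-reduce the matrix whose columns are b₁, b₂, b₃.
The reduction yields 3 nonzero rows, so the rank is 3.
Since rank = 3 (the number of vectors), the set is linearly independent.

linearly independent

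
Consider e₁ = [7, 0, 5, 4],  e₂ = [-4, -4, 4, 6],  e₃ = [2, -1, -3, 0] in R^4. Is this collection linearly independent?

Row-reduce the matrix whose columns are e₁, e₂, e₃.
The reduction yields 3 nonzero rows, so the rank is 3.
Since rank = 3 (the number of vectors), the set is linearly independent.

linearly independent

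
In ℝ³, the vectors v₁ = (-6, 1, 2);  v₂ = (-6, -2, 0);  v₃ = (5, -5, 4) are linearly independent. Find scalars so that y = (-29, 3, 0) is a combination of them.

y = 2v₁ + 2v₂ - v₃

Since v₁, v₂, v₃ are independent, the coefficients expressing y are uniquely determined by a linear system.
Back-substitution yields (α₁, α₂, α₃) = (2, 2, -1).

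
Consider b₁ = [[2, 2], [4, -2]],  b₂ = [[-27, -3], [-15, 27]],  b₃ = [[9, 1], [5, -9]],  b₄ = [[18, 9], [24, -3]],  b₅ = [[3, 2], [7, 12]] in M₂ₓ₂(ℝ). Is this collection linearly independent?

Write each element as a coordinate vector in ℝ⁴ using {E₁₁, E₁₂, E₂₁, E₂₂}.
There are 5 vectors in a 4-dimensional space, so they cannot be linearly independent.

linearly dependent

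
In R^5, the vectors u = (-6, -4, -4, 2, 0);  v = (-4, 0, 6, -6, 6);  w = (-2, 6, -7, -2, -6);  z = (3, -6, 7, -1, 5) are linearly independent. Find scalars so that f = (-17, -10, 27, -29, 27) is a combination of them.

f = u + 4v + 2w + 3z

Solve the system with u, v, w, z as columns and f as the right-hand side.
Back-substitution yields (α₁, …, α₄) = (1, 4, 2, 3).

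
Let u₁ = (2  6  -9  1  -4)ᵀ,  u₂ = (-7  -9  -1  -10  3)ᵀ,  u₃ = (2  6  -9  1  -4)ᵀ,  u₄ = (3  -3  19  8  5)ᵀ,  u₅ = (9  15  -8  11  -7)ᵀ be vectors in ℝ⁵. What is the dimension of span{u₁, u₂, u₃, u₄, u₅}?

2

Form the matrix with u₁, u₂, u₃, u₄, u₅ as columns and reduce.
There are 2 pivot columns, so rank = 2.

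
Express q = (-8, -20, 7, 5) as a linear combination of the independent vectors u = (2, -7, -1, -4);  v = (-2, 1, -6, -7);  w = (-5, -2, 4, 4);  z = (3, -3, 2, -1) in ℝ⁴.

q = 3u - v + 2w - 2z

Since u, v, w, z are independent, the coefficients expressing q are uniquely determined by a linear system.
Row-reducing the augmented matrix gives the unique coefficients (α₁, …, α₄) = (3, -1, 2, -2).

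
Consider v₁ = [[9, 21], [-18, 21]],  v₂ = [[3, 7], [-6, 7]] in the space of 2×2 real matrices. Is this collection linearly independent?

linearly dependent

Take coordinates with respect to the standard basis {E₁₁, E₁₂, E₂₁, E₂₂}.
Row-reduce the matrix whose columns are v₁, v₂.
The reduction yields 1 nonzero row, so the rank is 1.
Since rank 1 < 2, the set is linearly dependent.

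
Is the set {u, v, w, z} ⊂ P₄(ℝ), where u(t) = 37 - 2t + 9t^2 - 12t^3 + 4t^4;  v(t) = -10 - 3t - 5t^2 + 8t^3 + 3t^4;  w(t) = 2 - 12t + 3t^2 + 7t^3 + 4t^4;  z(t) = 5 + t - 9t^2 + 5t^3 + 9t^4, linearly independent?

linearly dependent

Take coordinates with respect to the standard basis {1, t, …, t^4}.
Place the vectors as rows of a 4×5 matrix and reduce to echelon form.
The reduction yields 3 nonzero rows, so the rank is 3.
Since rank 3 < 4, the set is linearly dependent.
Indeed u + 3v - w - z = 0.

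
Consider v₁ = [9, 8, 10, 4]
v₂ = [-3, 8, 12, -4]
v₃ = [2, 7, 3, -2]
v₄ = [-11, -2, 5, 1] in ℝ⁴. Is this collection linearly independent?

linearly independent

Form the 4×4 matrix with these as columns; its determinant is -4142.
A nonzero determinant means the columns are linearly independent.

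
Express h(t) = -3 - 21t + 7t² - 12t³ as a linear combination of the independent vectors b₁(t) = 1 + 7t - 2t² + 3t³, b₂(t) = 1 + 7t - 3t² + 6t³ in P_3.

Take coordinate vectors relative to {1, t, …, t³}.
Set up the augmented matrix [b₁ | b₂ | h] and row-reduce.
Back-substitution yields (α₁, α₂) = (-2, -1).

h = -2b₁ - b₂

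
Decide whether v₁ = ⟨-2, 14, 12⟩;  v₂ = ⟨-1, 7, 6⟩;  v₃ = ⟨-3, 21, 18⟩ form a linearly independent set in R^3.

linearly dependent

Form the 3×3 matrix with these as columns; its determinant is 0.
A zero determinant means the columns are linearly dependent.
Indeed v₁ - 2v₂ = 0.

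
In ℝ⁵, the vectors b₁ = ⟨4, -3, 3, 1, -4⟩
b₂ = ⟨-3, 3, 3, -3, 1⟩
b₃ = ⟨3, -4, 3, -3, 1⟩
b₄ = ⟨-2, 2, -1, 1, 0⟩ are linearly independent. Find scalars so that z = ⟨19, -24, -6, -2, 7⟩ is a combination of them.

Set up the augmented matrix [b₁ | b₂ | b₃ | b₄ | z] and row-reduce.
The system has the unique solution (α₁, …, α₄) = (-2, -4, 3, -3).

z = -2b₁ - 4b₂ + 3b₃ - 3b₄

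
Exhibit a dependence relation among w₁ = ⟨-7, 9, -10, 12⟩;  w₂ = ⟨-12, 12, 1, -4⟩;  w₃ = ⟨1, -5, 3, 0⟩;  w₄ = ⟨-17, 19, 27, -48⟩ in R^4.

3w₁ - 3w₂ + 2w₃ + w₄ = 0

Set up α₁w₁ + … + α₄w₄ = 0 and solve the homogeneous system.
A generator of the null space is (3, -3, 2, 1).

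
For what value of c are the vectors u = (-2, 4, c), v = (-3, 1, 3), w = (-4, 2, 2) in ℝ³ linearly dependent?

c = -8

Place the vectors as rows of a 3×3 matrix; dependence ⇔ determinant zero.
Cofactor expansion gives det = -2*c - 16.
Solving -2*c - 16 = 0 yields c = -8.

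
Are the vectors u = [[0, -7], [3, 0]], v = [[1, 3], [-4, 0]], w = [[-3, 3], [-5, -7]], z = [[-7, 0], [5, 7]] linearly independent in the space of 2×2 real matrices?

Write each element as a coordinate vector in ℝ⁴ using {E₁₁, E₁₂, E₂₁, E₂₂}.
Form the 4×4 matrix with these as columns; its determinant is -1267.
A nonzero determinant means the columns are linearly independent.

linearly independent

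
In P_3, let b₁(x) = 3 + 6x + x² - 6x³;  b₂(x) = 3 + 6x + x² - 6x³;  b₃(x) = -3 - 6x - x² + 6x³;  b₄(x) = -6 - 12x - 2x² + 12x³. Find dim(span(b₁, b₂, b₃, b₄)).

1

Represent each element by its coordinate vector in ℝ⁴.
Form the matrix with b₁, b₂, b₃, b₄ as columns and reduce.
Exactly 1 pivot survives; hence the rank is 1.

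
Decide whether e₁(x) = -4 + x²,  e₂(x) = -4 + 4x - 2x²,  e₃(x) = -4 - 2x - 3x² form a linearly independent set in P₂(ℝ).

linearly independent

Take coordinates with respect to the standard basis {1, x, x²}.
Form the 3×3 matrix with these as columns; its determinant is 88.
A nonzero determinant means the columns are linearly independent.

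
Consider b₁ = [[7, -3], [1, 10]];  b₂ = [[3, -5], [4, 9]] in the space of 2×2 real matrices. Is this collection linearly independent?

Write each element as a coordinate vector in ℝ⁴ using {E₁₁, E₁₂, E₂₁, E₂₂}.
Row-reduce the matrix whose columns are b₁, b₂.
The reduction yields 2 nonzero rows, so the rank is 2.
Since rank = 2 (the number of vectors), the set is linearly independent.

linearly independent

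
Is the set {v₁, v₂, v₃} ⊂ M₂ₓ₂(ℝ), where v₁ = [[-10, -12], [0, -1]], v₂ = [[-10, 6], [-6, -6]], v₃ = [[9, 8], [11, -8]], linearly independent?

linearly independent

Take coordinates with respect to the standard basis {E₁₁, E₁₂, E₂₁, E₂₂}.
Place the vectors as rows of a 3×4 matrix and reduce to echelon form.
The reduction yields 3 nonzero rows, so the rank is 3.
Since rank = 3 (the number of vectors), the set is linearly independent.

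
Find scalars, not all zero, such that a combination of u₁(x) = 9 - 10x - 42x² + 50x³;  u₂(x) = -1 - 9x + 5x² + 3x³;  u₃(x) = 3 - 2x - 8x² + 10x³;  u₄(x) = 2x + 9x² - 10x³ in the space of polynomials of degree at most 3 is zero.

u₁ - 3u₃ + 2u₄ = 0

Pass to coordinate vectors relative to the basis {1, x, …, x³}.
Solve the homogeneous system with u₁, u₂, u₃, u₄ as columns by row-reducing the coefficient matrix.
One solution (up to scaling) is (1, 0, -3, 2).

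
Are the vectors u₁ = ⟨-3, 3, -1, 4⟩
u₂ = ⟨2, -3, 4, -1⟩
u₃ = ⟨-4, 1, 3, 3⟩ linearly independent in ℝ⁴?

linearly independent

Place the vectors as rows of a 3×4 matrix and reduce to echelon form.
The reduction yields 3 nonzero rows, so the rank is 3.
Since rank = 3 (the number of vectors), the set is linearly independent.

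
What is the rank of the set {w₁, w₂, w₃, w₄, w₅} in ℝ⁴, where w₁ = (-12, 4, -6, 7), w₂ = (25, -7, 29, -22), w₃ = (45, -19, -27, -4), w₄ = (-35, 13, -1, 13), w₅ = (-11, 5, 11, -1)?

rank 2

Put the 4×5 matrix [w₁|w₂|w₃|w₄|w₅] into echelon form.
The echelon form has 2 nonzero rows, so the rank is 2.
(With 5 elements in a 4-dimensional space the rank is at most 4.)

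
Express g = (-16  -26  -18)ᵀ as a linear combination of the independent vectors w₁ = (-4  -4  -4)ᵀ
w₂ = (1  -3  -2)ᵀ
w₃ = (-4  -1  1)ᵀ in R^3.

g = 3w₁ + 4w₂ + 2w₃

Write g = a₁w₁ + … + a₃w₃ and equate components.
Row-reducing the augmented matrix gives the unique coefficients (a₁, a₂, a₃) = (3, 4, 2).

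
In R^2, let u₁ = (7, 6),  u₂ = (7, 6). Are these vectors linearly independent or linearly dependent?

Place the vectors as rows of a 2×2 matrix and reduce to echelon form.
The reduction yields 1 nonzero row, so the rank is 1.
Since rank 1 < 2, the set is linearly dependent.

linearly dependent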